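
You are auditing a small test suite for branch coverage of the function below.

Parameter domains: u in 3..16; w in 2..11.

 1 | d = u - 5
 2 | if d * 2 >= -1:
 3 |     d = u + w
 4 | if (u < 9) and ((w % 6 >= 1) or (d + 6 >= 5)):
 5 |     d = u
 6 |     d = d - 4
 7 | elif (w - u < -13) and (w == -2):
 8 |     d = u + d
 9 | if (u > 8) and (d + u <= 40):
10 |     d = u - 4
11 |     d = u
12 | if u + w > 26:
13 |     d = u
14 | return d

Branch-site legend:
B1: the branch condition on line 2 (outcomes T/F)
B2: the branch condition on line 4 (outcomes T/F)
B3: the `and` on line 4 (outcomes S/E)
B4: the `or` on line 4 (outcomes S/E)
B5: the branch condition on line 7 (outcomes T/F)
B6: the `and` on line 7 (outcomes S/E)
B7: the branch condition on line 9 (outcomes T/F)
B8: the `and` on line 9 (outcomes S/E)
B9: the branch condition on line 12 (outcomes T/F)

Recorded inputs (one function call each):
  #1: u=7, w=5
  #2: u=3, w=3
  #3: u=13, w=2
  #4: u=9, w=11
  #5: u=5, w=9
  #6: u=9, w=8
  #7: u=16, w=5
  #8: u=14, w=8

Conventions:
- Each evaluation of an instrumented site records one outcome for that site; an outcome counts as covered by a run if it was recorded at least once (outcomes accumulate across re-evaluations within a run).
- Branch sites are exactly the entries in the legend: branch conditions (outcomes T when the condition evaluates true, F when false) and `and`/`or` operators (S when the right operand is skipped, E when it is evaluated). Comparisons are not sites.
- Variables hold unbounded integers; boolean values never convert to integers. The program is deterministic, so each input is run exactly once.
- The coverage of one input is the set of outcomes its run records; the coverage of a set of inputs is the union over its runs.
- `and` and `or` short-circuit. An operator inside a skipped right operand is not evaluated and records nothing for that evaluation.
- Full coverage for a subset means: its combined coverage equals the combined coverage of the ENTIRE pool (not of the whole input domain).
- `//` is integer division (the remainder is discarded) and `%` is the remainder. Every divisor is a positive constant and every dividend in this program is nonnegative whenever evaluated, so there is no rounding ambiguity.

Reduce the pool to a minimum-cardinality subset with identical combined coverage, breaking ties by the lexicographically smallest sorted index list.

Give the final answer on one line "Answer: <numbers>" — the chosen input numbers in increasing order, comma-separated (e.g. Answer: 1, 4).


input #1 (u=7, w=5): covers B1=T, B2=T, B3=E, B4=S, B7=F, B8=S, B9=F
input #2 (u=3, w=3): covers B1=F, B2=T, B3=E, B4=S, B7=F, B8=S, B9=F
input #3 (u=13, w=2): covers B1=T, B2=F, B3=S, B5=F, B6=S, B7=T, B8=E, B9=F
input #4 (u=9, w=11): covers B1=T, B2=F, B3=S, B5=F, B6=S, B7=T, B8=E, B9=F
input #5 (u=5, w=9): covers B1=T, B2=T, B3=E, B4=S, B7=F, B8=S, B9=F
input #6 (u=9, w=8): covers B1=T, B2=F, B3=S, B5=F, B6=S, B7=T, B8=E, B9=F
input #7 (u=16, w=5): covers B1=T, B2=F, B3=S, B5=F, B6=S, B7=T, B8=E, B9=F
input #8 (u=14, w=8): covers B1=T, B2=F, B3=S, B5=F, B6=S, B7=T, B8=E, B9=F
pool-wide coverage (14 outcomes): B1=T, B1=F, B2=T, B2=F, B3=S, B3=E, B4=S, B5=F, B6=S, B7=T, B7=F, B8=S, B8=E, B9=F
size 1 is not enough: best union over all size-1 subsets is 8/14
at size 2, {2, 3} reaches all 14 outcomes; every lexicographically earlier size-2 subset fails
Answer: 2, 3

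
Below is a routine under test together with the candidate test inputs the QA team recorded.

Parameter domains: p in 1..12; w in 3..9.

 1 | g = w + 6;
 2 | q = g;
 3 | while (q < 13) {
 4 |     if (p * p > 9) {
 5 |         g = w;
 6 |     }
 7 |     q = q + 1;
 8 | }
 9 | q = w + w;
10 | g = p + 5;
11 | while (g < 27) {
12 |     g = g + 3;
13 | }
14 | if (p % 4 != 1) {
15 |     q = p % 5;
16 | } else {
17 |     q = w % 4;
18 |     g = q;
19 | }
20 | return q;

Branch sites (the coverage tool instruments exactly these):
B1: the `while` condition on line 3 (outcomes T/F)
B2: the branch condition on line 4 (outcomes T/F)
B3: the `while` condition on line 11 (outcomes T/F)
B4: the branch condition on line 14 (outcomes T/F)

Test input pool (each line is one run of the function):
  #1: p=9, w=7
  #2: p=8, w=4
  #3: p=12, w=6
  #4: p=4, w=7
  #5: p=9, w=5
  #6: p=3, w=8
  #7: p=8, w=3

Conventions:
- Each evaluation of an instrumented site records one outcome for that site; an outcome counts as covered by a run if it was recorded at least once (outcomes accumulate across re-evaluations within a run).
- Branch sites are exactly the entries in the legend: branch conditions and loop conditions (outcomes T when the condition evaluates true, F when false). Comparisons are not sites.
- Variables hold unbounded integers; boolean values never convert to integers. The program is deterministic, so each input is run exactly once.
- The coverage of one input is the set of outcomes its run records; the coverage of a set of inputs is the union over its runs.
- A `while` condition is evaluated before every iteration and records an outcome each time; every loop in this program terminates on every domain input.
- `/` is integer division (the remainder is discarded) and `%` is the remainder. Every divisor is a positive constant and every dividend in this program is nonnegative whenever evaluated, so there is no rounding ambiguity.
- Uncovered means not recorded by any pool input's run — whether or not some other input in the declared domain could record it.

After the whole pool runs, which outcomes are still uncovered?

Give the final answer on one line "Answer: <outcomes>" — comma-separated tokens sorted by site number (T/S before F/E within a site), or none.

input #1 (p=9, w=7): events B1->F, B3->T, B3->T, B3->T, B3->T, B3->T, B3->F, B4->F; covers B1=F, B3=T, B3=F, B4=F
input #2 (p=8, w=4): events B1->T, B2->T, B1->T, B2->T, B1->T, B2->T, B1->F, B3->T, B3->T, B3->T, B3->T, B3->T, B3->F, B4->T; covers B1=T, B1=F, B2=T, B3=T, B3=F, B4=T
input #3 (p=12, w=6): events B1->T, B2->T, B1->F, B3->T, B3->T, B3->T, B3->T, B3->F, B4->T; covers B1=T, B1=F, B2=T, B3=T, B3=F, B4=T
input #4 (p=4, w=7): events B1->F, B3->T, B3->T, B3->T, B3->T, B3->T, B3->T, B3->F, B4->T; covers B1=F, B3=T, B3=F, B4=T
input #5 (p=9, w=5): events B1->T, B2->T, B1->T, B2->T, B1->F, B3->T, B3->T, B3->T, B3->T, B3->T, B3->F, B4->F; covers B1=T, B1=F, B2=T, B3=T, B3=F, B4=F
input #6 (p=3, w=8): events B1->F, B3->T, B3->T, B3->T, B3->T, B3->T, B3->T, B3->T, B3->F, B4->T; covers B1=F, B3=T, B3=F, B4=T
input #7 (p=8, w=3): events B1->T, B2->T, B1->T, B2->T, B1->T, B2->T, B1->T, B2->T, B1->F, B3->T, B3->T, B3->T, B3->T, B3->T, ...; covers B1=T, B1=F, B2=T, B3=T, B3=F, B4=T
union over the pool: B1=T, B1=F, B2=T, B3=T, B3=F, B4=T, B4=F
uncovered (1 of 8): B2=F

Answer: B2=F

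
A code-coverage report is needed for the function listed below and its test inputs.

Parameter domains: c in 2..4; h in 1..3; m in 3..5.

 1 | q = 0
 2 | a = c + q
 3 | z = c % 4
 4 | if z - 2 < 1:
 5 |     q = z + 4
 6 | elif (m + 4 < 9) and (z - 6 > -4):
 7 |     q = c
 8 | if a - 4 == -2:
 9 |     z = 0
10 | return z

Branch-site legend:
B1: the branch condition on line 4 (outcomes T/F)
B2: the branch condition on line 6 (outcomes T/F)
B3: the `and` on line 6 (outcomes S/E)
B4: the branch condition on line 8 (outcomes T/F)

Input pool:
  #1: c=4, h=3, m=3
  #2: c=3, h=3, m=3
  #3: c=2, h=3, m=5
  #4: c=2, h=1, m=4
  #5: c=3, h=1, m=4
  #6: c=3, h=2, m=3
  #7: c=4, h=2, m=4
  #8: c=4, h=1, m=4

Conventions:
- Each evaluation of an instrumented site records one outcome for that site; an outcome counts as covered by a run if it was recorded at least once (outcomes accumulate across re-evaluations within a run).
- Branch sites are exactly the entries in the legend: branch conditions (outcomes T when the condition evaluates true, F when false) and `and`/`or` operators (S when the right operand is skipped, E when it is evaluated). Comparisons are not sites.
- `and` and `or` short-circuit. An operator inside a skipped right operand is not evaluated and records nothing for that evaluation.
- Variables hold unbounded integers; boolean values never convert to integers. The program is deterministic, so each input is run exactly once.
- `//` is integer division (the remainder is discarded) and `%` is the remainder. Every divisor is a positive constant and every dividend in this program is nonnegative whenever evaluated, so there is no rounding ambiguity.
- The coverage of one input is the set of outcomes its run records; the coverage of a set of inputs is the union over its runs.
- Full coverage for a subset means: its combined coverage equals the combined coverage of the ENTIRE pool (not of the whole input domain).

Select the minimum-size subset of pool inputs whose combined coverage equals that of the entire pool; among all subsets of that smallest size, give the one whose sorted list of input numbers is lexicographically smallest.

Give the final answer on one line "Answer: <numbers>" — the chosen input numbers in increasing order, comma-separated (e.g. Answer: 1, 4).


input #1, c=4, h=3, m=3: events B1->T, B4->F; outcomes B1=T, B4=F
input #2, c=3, h=3, m=3: events B1->F, B3->E, B2->T, B4->F; outcomes B1=F, B2=T, B3=E, B4=F
input #3, c=2, h=3, m=5: events B1->T, B4->T; outcomes B1=T, B4=T
input #4, c=2, h=1, m=4: events B1->T, B4->T; outcomes B1=T, B4=T
input #5, c=3, h=1, m=4: events B1->F, B3->E, B2->T, B4->F; outcomes B1=F, B2=T, B3=E, B4=F
input #6, c=3, h=2, m=3: events B1->F, B3->E, B2->T, B4->F; outcomes B1=F, B2=T, B3=E, B4=F
input #7, c=4, h=2, m=4: events B1->T, B4->F; outcomes B1=T, B4=F
input #8, c=4, h=1, m=4: events B1->T, B4->F; outcomes B1=T, B4=F
union over all inputs: B1=T, B1=F, B2=T, B3=E, B4=T, B4=F (6 outcomes)
checked all size-1 subsets: none covers 6 outcomes (max 4/6)
inputs {2, 3} (size 2) cover everything; no size-2 subset with a lexicographically smaller index list covers all 6
Answer: 2, 3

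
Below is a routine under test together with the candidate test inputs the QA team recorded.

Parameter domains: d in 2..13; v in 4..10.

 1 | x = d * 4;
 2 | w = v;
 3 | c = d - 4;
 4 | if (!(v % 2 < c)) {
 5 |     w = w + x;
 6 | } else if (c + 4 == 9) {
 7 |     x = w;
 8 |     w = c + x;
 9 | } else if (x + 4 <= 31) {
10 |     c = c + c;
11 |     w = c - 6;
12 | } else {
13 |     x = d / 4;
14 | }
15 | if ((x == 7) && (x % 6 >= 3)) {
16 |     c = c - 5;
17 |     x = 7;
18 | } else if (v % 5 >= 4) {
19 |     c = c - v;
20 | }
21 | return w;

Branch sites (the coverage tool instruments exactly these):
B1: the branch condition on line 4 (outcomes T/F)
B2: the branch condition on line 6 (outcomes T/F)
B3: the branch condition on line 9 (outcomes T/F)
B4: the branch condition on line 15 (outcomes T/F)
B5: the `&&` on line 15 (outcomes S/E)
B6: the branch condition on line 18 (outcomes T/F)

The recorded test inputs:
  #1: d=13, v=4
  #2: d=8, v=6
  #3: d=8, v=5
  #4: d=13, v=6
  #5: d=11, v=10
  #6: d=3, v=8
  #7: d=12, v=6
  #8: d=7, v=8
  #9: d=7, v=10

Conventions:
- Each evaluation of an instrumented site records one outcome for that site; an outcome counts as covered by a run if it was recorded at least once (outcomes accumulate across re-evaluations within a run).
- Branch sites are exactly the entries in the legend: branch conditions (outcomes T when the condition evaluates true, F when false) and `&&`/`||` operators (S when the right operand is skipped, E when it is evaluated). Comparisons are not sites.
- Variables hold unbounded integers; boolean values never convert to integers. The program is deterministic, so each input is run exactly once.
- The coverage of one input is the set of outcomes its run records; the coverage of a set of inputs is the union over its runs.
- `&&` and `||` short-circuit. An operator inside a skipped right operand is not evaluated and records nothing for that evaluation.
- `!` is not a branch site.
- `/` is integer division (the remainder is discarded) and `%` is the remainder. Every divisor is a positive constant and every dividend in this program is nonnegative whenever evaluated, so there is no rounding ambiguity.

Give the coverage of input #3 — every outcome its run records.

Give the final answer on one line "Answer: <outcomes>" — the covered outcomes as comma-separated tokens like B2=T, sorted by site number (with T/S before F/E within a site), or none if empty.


Simulating input #3 (d=8, v=5) step by step:
  B1->F, B2->F, B3->F, B5->S, B4->F, B6->F
collecting distinct outcomes: B1=F, B2=F, B3=F, B4=F, B5=S, B6=F
Answer: B1=F, B2=F, B3=F, B4=F, B5=S, B6=F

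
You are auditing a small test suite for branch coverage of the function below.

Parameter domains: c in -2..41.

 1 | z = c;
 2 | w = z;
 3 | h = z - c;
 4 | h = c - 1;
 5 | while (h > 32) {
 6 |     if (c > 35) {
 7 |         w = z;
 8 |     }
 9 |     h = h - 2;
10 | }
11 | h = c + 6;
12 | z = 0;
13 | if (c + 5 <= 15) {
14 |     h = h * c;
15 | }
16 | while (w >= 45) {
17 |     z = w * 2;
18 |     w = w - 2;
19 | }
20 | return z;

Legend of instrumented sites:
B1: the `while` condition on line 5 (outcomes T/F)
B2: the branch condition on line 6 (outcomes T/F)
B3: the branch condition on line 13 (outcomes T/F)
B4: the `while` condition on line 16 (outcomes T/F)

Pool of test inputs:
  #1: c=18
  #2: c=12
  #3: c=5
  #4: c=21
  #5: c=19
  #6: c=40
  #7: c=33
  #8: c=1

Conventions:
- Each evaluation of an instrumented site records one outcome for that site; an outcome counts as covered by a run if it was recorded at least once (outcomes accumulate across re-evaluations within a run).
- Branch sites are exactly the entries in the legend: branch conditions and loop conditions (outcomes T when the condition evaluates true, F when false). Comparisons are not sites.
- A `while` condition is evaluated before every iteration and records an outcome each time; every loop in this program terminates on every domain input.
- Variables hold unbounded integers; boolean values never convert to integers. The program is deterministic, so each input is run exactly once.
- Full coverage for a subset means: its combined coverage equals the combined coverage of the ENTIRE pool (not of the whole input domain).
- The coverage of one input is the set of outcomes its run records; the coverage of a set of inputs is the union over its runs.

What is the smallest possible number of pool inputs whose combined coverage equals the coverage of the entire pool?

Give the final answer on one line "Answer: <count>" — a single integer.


run #1 (c=18) records B1=F, B3=F, B4=F
run #2 (c=12) records B1=F, B3=F, B4=F
run #3 (c=5) records B1=F, B3=T, B4=F
run #4 (c=21) records B1=F, B3=F, B4=F
run #5 (c=19) records B1=F, B3=F, B4=F
run #6 (c=40) records B1=T, B1=F, B2=T, B3=F, B4=F
run #7 (c=33) records B1=F, B3=F, B4=F
run #8 (c=1) records B1=F, B3=T, B4=F
together the pool reaches 6 outcomes: B1=T, B1=F, B2=T, B3=T, B3=F, B4=F
no size-1 subset reaches all 6 outcomes (best union: 5/6)
size 2: inputs {3, 6} cover all 6 outcomes, and no lexicographically smaller subset of this size does
Answer: 2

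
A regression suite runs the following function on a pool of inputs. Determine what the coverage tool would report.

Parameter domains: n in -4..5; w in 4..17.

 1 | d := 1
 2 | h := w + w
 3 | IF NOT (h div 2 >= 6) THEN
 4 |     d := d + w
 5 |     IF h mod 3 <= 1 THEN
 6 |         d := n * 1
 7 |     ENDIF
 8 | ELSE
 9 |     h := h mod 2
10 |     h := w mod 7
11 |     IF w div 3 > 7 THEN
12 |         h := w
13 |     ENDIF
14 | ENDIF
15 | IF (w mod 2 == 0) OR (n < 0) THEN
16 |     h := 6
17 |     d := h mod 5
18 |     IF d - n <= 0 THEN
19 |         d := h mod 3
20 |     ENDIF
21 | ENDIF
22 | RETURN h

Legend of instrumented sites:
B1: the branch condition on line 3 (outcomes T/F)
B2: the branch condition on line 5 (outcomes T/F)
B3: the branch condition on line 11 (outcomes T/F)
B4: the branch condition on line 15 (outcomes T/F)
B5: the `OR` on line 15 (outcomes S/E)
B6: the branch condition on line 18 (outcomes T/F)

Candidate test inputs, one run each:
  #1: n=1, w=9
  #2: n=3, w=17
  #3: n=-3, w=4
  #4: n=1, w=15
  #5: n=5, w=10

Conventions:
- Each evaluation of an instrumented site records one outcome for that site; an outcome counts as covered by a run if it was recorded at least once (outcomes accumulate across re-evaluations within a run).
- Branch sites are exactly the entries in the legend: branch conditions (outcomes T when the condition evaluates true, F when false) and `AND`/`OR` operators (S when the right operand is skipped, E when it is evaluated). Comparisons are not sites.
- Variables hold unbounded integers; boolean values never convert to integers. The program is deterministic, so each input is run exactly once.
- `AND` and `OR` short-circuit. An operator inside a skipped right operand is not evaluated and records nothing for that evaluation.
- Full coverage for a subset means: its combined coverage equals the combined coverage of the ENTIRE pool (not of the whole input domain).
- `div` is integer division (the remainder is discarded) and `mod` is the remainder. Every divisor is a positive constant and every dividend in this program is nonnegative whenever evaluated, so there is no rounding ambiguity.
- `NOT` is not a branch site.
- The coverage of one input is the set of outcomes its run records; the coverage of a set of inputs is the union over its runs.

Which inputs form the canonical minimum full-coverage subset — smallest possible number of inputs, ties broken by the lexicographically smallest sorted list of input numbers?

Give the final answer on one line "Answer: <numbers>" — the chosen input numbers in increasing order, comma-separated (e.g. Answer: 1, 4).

input #1 (n=1, w=9): events B1->F, B3->F, B5->E, B4->F; covers B1=F, B3=F, B4=F, B5=E
input #2 (n=3, w=17): events B1->F, B3->F, B5->E, B4->F; covers B1=F, B3=F, B4=F, B5=E
input #3 (n=-3, w=4): events B1->T, B2->F, B5->S, B4->T, B6->F; covers B1=T, B2=F, B4=T, B5=S, B6=F
input #4 (n=1, w=15): events B1->F, B3->F, B5->E, B4->F; covers B1=F, B3=F, B4=F, B5=E
input #5 (n=5, w=10): events B1->F, B3->F, B5->S, B4->T, B6->T; covers B1=F, B3=F, B4=T, B5=S, B6=T
pool-wide coverage (10 outcomes): B1=T, B1=F, B2=F, B3=F, B4=T, B4=F, B5=S, B5=E, B6=T, B6=F
every size-1 subset falls short of the 10 outcomes (best: 5/10)
every size-2 subset falls short of the 10 outcomes (best: 9/10)
inputs {1, 3, 5} (size 3) cover everything; no size-3 subset with a lexicographically smaller index list covers all 10

Answer: 1, 3, 5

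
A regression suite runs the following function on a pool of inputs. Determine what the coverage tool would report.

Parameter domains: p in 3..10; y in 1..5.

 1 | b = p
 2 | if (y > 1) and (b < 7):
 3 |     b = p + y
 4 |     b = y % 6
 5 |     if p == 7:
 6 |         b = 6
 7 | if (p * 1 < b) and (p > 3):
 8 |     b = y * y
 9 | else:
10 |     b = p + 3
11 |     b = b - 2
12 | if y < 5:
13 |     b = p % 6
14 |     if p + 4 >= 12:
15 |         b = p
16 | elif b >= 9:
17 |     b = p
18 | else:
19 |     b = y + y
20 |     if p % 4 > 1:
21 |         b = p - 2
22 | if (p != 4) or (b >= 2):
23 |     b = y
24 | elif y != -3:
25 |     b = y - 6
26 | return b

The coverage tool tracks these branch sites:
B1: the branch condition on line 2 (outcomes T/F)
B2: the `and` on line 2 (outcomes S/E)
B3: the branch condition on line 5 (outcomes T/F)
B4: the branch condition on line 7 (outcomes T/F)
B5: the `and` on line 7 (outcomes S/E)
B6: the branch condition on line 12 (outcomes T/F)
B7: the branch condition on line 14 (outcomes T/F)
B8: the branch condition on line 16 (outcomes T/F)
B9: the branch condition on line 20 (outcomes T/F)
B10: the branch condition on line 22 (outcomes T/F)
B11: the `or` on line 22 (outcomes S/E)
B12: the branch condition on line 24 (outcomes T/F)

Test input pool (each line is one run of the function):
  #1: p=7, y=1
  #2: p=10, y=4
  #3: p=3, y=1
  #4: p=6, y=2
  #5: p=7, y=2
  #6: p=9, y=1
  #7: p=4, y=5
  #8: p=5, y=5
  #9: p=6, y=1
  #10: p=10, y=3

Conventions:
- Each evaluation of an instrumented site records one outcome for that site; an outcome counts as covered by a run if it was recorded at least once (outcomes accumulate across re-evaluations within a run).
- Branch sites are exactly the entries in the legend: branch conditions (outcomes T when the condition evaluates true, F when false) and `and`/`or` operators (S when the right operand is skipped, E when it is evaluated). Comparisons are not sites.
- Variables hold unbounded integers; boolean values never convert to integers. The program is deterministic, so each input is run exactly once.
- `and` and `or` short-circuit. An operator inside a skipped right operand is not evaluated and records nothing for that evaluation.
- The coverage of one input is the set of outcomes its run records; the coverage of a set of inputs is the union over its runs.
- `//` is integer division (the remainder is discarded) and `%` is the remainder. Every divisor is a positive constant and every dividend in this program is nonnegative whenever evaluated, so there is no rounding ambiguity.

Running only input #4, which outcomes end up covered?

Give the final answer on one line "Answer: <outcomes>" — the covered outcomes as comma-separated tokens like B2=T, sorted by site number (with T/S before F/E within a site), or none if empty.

Simulating input #4 (p=6, y=2) step by step:
  B2->E, B1->T, B3->F, B5->S, B4->F, B6->T, B7->F, B11->S, B10->T
as a set, this run covers: B1=T, B2=E, B3=F, B4=F, B5=S, B6=T, B7=F, B10=T, B11=S

Answer: B1=T, B2=E, B3=F, B4=F, B5=S, B6=T, B7=F, B10=T, B11=S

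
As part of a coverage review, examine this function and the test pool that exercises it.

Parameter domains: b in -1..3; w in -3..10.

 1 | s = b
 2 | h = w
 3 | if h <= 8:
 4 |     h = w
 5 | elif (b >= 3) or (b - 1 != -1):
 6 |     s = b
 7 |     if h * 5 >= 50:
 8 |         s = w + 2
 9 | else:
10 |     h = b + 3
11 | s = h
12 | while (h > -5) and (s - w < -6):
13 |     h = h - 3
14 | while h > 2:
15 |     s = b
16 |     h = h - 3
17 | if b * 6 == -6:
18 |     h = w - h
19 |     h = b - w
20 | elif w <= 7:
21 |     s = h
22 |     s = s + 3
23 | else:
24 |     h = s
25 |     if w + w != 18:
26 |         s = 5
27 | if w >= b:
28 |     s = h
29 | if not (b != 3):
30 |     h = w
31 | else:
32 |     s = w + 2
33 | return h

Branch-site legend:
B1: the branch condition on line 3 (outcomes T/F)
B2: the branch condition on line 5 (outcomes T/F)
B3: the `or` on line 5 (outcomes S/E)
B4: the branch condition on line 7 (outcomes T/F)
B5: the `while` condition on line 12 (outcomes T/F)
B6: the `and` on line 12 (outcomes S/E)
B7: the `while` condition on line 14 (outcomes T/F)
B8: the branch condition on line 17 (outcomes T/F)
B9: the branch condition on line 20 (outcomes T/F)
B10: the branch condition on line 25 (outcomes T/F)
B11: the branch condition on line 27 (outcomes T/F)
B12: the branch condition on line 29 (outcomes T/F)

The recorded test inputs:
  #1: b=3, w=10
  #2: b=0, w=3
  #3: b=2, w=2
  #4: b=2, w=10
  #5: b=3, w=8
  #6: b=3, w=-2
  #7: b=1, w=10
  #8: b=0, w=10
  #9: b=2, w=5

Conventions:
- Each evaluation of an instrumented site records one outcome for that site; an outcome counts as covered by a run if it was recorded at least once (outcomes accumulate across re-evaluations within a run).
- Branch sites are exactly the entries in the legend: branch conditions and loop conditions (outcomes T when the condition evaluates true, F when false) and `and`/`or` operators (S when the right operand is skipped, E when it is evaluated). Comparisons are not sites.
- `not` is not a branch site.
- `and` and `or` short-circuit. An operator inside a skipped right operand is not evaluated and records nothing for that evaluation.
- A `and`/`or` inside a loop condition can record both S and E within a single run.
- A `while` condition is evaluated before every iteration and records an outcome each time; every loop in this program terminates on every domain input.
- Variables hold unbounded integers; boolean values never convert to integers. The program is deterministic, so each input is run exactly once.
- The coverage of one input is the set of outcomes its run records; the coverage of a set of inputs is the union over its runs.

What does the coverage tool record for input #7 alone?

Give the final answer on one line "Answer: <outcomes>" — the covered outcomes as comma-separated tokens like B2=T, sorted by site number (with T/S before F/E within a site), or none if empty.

Running input #7 (b=1, w=10), event by event:
  B1->F, B3->E, B2->T, B4->T, B6->E, B5->F, B7->T, B7->T, B7->T, B7->F
  B8->F, B9->F, B10->T, B11->T, B12->F
collecting distinct outcomes: B1=F, B2=T, B3=E, B4=T, B5=F, B6=E, B7=T, B7=F, B8=F, B9=F, B10=T, B11=T, B12=F

Answer: B1=F, B2=T, B3=E, B4=T, B5=F, B6=E, B7=T, B7=F, B8=F, B9=F, B10=T, B11=T, B12=F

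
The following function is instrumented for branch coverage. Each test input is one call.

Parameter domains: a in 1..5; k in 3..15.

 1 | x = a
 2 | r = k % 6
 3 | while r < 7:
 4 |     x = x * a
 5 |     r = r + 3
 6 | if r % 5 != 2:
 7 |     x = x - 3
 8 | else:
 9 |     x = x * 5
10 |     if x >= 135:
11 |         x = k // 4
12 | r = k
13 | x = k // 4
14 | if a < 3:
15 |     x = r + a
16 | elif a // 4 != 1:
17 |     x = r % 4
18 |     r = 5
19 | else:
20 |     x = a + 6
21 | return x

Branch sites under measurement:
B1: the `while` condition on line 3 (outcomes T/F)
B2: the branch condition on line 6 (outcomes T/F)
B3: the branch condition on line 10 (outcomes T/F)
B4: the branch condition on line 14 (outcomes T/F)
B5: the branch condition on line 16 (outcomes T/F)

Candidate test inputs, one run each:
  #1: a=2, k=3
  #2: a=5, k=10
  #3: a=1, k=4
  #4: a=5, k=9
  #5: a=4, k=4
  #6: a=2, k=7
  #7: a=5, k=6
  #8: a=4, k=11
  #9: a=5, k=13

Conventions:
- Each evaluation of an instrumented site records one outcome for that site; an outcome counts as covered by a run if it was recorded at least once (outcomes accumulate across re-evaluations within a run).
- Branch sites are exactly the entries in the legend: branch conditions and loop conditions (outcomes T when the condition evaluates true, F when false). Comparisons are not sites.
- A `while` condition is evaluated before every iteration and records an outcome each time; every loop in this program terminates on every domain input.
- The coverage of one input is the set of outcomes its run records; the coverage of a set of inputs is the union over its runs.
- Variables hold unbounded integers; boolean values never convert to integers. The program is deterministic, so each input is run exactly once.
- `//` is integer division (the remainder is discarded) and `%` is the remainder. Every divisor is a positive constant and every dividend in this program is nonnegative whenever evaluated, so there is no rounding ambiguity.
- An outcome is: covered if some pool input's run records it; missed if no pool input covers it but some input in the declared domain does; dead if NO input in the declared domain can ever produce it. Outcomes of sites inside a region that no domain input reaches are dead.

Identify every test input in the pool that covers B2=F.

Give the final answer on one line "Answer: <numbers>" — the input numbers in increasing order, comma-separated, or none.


input #1 (a=2, k=3): does not record B2=F
input #2 (a=5, k=10): records B2=F
input #3 (a=1, k=4): records B2=F
input #4 (a=5, k=9): does not record B2=F
input #5 (a=4, k=4): records B2=F
input #6 (a=2, k=7): records B2=F
input #7 (a=5, k=6): does not record B2=F
input #8 (a=4, k=11): does not record B2=F
input #9 (a=5, k=13): records B2=F
Answer: 2, 3, 5, 6, 9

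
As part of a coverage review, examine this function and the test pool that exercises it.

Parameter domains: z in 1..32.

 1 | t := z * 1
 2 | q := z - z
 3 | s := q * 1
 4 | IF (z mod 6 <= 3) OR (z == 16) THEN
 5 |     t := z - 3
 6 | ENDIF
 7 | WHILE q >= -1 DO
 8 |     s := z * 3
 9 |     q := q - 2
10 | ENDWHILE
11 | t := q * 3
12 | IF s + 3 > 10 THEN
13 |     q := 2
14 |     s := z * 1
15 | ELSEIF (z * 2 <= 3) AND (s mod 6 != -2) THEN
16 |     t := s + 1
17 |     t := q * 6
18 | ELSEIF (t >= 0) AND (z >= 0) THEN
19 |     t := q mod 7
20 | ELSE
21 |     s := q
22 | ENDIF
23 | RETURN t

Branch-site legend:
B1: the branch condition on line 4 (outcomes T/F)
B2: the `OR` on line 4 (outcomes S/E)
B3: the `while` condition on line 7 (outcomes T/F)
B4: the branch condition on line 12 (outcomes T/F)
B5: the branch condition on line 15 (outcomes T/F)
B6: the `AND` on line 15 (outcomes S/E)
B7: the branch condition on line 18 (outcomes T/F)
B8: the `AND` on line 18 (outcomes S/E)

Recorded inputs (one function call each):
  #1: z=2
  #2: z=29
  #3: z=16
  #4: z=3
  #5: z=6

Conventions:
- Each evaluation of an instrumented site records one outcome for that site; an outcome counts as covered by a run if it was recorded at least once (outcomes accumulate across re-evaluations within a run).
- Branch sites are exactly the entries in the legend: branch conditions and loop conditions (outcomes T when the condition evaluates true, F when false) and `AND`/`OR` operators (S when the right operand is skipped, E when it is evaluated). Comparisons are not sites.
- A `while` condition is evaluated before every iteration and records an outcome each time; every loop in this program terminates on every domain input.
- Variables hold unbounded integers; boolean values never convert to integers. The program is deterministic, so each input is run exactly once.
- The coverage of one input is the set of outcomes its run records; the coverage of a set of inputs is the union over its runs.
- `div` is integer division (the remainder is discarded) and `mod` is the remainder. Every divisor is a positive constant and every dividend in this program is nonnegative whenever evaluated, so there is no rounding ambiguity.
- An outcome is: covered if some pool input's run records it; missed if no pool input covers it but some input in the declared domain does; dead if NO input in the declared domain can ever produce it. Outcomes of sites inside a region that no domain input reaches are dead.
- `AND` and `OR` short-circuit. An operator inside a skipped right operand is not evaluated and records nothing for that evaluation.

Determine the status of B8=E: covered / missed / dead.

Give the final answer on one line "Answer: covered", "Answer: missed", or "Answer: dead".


no pool input records B8=E
checking all 32 inputs in the declared domain: B8=E is never recorded -> dead
Answer: dead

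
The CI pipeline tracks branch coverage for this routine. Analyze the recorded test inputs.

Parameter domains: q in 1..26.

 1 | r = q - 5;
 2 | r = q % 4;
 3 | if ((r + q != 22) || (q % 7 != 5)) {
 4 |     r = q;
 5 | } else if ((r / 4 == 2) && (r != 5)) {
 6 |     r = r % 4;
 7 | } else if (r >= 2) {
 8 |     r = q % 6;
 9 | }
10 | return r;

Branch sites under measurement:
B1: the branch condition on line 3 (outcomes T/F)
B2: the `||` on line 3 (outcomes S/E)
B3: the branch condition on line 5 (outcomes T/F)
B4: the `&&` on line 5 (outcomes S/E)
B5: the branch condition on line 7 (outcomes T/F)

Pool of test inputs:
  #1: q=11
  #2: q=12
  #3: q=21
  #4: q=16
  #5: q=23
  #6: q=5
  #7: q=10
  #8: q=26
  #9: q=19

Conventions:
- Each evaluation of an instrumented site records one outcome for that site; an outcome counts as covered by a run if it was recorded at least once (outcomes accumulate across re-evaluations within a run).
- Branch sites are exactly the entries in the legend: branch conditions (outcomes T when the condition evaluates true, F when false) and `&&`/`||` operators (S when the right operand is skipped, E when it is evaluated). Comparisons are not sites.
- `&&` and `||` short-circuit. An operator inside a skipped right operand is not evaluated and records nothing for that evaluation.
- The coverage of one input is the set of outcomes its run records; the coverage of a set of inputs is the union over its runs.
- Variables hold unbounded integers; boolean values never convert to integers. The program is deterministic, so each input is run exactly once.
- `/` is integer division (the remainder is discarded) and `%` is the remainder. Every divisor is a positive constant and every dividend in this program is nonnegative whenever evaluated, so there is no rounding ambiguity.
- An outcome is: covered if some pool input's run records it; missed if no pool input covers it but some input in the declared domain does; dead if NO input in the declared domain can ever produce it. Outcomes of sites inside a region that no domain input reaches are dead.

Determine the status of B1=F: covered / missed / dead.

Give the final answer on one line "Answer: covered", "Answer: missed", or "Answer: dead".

B1=F is recorded by pool input(s) 9 -> covered

Answer: covered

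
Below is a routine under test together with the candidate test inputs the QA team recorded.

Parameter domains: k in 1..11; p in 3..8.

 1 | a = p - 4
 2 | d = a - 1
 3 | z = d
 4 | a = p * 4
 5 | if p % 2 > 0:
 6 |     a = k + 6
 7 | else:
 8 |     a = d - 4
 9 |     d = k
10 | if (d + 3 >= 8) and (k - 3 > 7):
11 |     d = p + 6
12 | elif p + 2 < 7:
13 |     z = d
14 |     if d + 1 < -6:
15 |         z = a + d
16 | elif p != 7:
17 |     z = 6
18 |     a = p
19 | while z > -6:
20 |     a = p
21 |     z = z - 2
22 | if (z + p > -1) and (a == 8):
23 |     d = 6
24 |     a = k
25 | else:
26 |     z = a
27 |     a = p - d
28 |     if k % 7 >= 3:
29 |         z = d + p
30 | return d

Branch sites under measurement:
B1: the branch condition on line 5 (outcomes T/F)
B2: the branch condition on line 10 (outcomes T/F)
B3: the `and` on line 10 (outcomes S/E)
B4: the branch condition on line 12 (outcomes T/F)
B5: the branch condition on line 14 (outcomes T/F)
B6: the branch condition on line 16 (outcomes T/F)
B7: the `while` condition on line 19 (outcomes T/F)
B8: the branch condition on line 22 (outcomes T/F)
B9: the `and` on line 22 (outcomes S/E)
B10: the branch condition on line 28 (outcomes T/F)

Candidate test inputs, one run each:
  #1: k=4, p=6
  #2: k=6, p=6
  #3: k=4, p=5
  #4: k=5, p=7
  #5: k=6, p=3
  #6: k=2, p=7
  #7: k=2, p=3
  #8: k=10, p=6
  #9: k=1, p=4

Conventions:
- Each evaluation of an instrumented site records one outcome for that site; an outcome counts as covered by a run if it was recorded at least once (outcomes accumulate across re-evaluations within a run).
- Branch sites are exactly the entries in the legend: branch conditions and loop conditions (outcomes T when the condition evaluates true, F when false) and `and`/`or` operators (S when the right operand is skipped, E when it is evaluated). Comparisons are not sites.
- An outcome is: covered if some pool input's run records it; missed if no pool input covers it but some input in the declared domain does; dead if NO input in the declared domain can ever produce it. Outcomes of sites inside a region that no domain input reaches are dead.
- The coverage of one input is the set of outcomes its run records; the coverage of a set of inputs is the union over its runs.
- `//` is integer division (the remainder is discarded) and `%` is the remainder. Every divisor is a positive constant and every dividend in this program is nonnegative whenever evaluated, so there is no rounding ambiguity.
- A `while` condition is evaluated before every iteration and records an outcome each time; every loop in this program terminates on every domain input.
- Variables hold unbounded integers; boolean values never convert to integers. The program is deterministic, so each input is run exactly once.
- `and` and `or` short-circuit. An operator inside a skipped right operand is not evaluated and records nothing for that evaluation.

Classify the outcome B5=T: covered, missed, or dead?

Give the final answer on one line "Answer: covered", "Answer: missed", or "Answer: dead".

no pool input records B5=T
checking all 66 inputs in the declared domain: B5=T is never recorded -> dead

Answer: dead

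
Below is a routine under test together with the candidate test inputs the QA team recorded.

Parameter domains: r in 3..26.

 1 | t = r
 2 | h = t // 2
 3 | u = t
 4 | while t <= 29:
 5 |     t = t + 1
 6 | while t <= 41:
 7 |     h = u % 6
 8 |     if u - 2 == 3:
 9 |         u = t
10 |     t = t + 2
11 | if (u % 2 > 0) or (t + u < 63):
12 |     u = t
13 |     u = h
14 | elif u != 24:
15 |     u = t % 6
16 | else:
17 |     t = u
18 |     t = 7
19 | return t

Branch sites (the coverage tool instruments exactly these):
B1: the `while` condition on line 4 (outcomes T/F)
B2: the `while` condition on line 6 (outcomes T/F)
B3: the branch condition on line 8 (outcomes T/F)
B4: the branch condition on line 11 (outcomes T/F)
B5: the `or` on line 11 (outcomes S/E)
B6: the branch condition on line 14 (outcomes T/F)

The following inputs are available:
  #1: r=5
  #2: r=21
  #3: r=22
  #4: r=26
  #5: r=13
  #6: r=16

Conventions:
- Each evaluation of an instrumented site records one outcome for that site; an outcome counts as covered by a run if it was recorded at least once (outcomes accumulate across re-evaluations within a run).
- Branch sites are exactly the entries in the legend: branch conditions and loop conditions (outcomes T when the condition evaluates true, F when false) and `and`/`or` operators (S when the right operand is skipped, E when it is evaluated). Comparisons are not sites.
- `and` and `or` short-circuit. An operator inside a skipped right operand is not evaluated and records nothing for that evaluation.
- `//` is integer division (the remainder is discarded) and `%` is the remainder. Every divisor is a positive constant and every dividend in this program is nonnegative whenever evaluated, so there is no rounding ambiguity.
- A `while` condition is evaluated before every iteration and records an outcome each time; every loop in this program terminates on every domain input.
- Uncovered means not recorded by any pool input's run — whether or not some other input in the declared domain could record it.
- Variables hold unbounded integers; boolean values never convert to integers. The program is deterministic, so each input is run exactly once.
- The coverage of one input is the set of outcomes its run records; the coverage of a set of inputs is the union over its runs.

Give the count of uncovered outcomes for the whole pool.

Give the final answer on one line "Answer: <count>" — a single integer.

input #1, r=5: events B1->T, B1->T, B1->T, B1->T, B1->T, B1->T, B1->T, B1->T, B1->T, B1->T, B1->T, B1->T, B1->T, B1->T, ...; outcomes B1=T, B1=F, B2=T, B2=F, B3=T, B3=F, B4=F, B5=E, B6=T
input #2, r=21: events B1->T, B1->T, B1->T, B1->T, B1->T, B1->T, B1->T, B1->T, B1->T, B1->F, B2->T, B3->F, B2->T, B3->F, ...; outcomes B1=T, B1=F, B2=T, B2=F, B3=F, B4=T, B5=S
input #3, r=22: events B1->T, B1->T, B1->T, B1->T, B1->T, B1->T, B1->T, B1->T, B1->F, B2->T, B3->F, B2->T, B3->F, B2->T, ...; outcomes B1=T, B1=F, B2=T, B2=F, B3=F, B4=F, B5=E, B6=T
input #4, r=26: events B1->T, B1->T, B1->T, B1->T, B1->F, B2->T, B3->F, B2->T, B3->F, B2->T, B3->F, B2->T, B3->F, B2->T, ...; outcomes B1=T, B1=F, B2=T, B2=F, B3=F, B4=F, B5=E, B6=T
input #5, r=13: events B1->T, B1->T, B1->T, B1->T, B1->T, B1->T, B1->T, B1->T, B1->T, B1->T, B1->T, B1->T, B1->T, B1->T, ...; outcomes B1=T, B1=F, B2=T, B2=F, B3=F, B4=T, B5=S
input #6, r=16: events B1->T, B1->T, B1->T, B1->T, B1->T, B1->T, B1->T, B1->T, B1->T, B1->T, B1->T, B1->T, B1->T, B1->T, ...; outcomes B1=T, B1=F, B2=T, B2=F, B3=F, B4=T, B5=E
union over the pool: B1=T, B1=F, B2=T, B2=F, B3=T, B3=F, B4=T, B4=F, B5=S, B5=E, B6=T
uncovered (1 of 12): B6=F

Answer: 1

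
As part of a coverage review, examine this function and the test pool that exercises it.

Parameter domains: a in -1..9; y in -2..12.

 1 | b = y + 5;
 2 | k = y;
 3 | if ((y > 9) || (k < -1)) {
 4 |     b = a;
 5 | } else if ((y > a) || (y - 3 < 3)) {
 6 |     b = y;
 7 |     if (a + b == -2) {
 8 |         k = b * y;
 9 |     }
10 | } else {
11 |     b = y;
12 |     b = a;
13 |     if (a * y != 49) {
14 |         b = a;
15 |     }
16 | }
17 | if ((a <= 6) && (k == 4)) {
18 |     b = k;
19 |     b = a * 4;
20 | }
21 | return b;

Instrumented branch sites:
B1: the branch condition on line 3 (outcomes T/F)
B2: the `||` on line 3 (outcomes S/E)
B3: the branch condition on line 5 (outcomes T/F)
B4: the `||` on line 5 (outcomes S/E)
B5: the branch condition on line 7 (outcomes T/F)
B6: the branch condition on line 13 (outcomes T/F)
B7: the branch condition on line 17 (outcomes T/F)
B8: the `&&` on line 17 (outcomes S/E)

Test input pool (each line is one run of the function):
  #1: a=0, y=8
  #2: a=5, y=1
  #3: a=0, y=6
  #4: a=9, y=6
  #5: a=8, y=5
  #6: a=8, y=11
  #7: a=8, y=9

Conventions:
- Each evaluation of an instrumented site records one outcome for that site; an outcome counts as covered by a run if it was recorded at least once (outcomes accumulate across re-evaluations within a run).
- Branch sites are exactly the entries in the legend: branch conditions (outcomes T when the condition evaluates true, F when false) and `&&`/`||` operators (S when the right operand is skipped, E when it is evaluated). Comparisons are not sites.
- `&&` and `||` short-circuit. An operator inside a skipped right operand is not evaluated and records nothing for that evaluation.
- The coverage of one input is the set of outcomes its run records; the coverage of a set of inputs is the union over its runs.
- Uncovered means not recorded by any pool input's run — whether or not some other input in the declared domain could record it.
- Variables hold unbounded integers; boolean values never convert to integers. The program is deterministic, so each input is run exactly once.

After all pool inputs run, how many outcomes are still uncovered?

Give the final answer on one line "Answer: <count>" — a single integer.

#1 (a=0, y=8) -> B2->E, B1->F, B4->S, B3->T, B5->F, B8->E, B7->F; covered: B1=F, B2=E, B3=T, B4=S, B5=F, B7=F, B8=E
#2 (a=5, y=1) -> B2->E, B1->F, B4->E, B3->T, B5->F, B8->E, B7->F; covered: B1=F, B2=E, B3=T, B4=E, B5=F, B7=F, B8=E
#3 (a=0, y=6) -> B2->E, B1->F, B4->S, B3->T, B5->F, B8->E, B7->F; covered: B1=F, B2=E, B3=T, B4=S, B5=F, B7=F, B8=E
#4 (a=9, y=6) -> B2->E, B1->F, B4->E, B3->F, B6->T, B8->S, B7->F; covered: B1=F, B2=E, B3=F, B4=E, B6=T, B7=F, B8=S
#5 (a=8, y=5) -> B2->E, B1->F, B4->E, B3->T, B5->F, B8->S, B7->F; covered: B1=F, B2=E, B3=T, B4=E, B5=F, B7=F, B8=S
#6 (a=8, y=11) -> B2->S, B1->T, B8->S, B7->F; covered: B1=T, B2=S, B7=F, B8=S
#7 (a=8, y=9) -> B2->E, B1->F, B4->S, B3->T, B5->F, B8->S, B7->F; covered: B1=F, B2=E, B3=T, B4=S, B5=F, B7=F, B8=S
union over the pool: B1=T, B1=F, B2=S, B2=E, B3=T, B3=F, B4=S, B4=E, B5=F, B6=T, B7=F, B8=S, B8=E
uncovered (3 of 16): B5=T, B6=F, B7=T

Answer: 3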